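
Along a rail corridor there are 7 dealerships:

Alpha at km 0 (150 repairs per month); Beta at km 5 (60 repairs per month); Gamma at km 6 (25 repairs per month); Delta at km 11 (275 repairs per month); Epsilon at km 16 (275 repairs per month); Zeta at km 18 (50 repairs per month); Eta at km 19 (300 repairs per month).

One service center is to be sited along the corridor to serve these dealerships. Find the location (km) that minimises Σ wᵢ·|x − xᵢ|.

For a sum of weighted absolute distances on a line, the optimum is the weighted median (not the mean). Total weight W = 1135; half-weight = 567.5.
Sort by position and accumulate weight:
  km 0 (Alpha, w=150) → cum 150
  km 5 (Beta, w=60) → cum 210
  km 6 (Gamma, w=25) → cum 235
  km 11 (Delta, w=275) → cum 510
  km 16 (Epsilon, w=275) → cum 785  ≥ 567.5 → median here
  km 18 (Zeta, w=50) → cum 835
  km 19 (Eta, w=300) → cum 1135
Optimal location: km 16.

x = 16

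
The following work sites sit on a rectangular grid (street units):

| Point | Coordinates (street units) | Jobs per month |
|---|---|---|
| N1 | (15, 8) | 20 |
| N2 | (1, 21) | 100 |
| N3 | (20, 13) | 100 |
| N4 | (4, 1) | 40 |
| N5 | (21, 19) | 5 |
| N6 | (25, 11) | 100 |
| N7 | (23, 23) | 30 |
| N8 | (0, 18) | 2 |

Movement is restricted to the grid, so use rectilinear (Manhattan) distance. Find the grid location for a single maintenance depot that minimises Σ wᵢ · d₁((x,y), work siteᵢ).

Manhattan distance separates: Σwᵢ(|x−xᵢ|+|y−yᵢ|) = Σwᵢ|x−xᵢ| + Σwᵢ|y−yᵢ|, so x and y are optimised independently as 1-D weighted medians.
Total weight W = 397; half = 198.5.
x-coordinate, sorted with cumulative weight:
  x=0 (N8, w=2) cum 2
  x=1 (N2, w=100) cum 102
  x=4 (N4, w=40) cum 142
  x=15 (N1, w=20) cum 162
  x=20 (N3, w=100) cum 262  ← median
  x=21 (N5, w=5) cum 267
  x=23 (N7, w=30) cum 297
  x=25 (N6, w=100) cum 397
⇒ x* = 20
y-coordinate, sorted with cumulative weight:
  y=1 (N4, w=40) cum 40
  y=8 (N1, w=20) cum 60
  y=11 (N6, w=100) cum 160
  y=13 (N3, w=100) cum 260  ← median
  y=18 (N8, w=2) cum 262
  y=19 (N5, w=5) cum 267
  y=21 (N2, w=100) cum 367
  y=23 (N7, w=30) cum 397
⇒ y* = 13

(20, 13)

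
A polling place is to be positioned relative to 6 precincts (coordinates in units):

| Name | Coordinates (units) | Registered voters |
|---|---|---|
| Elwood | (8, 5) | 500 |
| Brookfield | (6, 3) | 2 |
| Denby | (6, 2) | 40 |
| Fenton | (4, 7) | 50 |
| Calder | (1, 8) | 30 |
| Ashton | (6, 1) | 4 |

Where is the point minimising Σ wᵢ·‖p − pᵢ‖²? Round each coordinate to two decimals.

The minimiser of Σwᵢ‖p−pᵢ‖² is the weighted centroid p* = (Σwᵢpᵢ)/(Σwᵢ).
Σwᵢ = 626.
Σwᵢxᵢ = 500·8 + 2·6 + 40·6 + 50·4 + 30·1 + 4·6 = 4506.
Σwᵢyᵢ = 500·5 + 2·3 + 40·2 + 50·7 + 30·8 + 4·1 = 3180.
x* = 4506/626 = 7.20, y* = 3180/626 = 5.08.

(7.20, 5.08)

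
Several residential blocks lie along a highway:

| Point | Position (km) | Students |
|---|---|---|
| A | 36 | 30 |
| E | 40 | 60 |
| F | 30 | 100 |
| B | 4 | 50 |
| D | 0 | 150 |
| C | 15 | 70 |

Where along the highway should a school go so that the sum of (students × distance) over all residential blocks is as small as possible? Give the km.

For a sum of weighted absolute distances on a line, the optimum is the weighted median (not the mean). Total weight W = 460; half-weight = 230.
Sort by position and accumulate weight:
  km 0 (D, w=150) → cum 150
  km 4 (B, w=50) → cum 200
  km 15 (C, w=70) → cum 270  ≥ 230 → median here
  km 30 (F, w=100) → cum 370
  km 36 (A, w=30) → cum 400
  km 40 (E, w=60) → cum 460
Optimal location: km 15.

x = 15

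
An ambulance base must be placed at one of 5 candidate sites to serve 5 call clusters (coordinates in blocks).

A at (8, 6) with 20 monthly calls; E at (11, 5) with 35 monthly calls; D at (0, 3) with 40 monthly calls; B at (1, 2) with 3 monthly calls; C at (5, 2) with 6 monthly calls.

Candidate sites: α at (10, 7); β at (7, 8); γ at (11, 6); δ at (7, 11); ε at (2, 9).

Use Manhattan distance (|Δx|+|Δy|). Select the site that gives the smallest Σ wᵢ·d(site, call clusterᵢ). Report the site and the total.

Total weighted distance at each candidate:
  α (10, 7): total = 827
  β (7, 8): total = 869
  γ (11, 6): total = 757
  δ (7, 11): total = 1181
  ε (2, 9): total = 1039
Minimum is at γ with total 757 blocks.

γ, total 757 blocks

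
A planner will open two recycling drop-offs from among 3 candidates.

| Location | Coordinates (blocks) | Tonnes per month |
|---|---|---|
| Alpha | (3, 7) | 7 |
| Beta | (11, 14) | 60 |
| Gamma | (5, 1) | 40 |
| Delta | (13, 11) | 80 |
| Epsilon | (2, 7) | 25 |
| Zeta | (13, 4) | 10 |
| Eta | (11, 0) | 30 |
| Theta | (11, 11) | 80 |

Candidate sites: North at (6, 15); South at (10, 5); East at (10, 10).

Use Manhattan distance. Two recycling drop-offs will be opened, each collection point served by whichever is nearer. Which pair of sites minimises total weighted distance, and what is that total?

{South, East}, total 1673

Evaluate every pair (each demand assigned to the nearer of the two):
  {South, East}: total = 1673
  {North, East}: total = 2105
  {North, South}: total = 2533
Best pair: {South, East} with total 1673.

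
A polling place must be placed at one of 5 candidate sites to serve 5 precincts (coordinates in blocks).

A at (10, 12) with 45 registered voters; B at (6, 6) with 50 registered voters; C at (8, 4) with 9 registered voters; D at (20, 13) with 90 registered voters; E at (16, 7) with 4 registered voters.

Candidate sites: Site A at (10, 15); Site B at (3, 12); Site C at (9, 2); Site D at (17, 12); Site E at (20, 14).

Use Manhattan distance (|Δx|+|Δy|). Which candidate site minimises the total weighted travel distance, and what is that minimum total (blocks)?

Site D, total 1702 blocks

Total weighted distance at each candidate:
  Site A (10, 15): total = 2038
  Site B (3, 12): total = 2574
  Site C (9, 2): total = 2900
  Site D (17, 12): total = 1702
  Site E (20, 14): total = 1972
Minimum is at Site D with total 1702 blocks.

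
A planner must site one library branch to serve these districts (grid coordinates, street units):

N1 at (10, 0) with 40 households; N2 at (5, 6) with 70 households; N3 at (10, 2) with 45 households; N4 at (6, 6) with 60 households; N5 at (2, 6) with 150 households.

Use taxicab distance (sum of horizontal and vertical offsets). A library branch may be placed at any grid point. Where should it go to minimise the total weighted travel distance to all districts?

(5, 6)

Manhattan distance separates: Σwᵢ(|x−xᵢ|+|y−yᵢ|) = Σwᵢ|x−xᵢ| + Σwᵢ|y−yᵢ|, so x and y are optimised independently as 1-D weighted medians.
Total weight W = 365; half = 182.5.
x-coordinate, sorted with cumulative weight:
  x=2 (N5, w=150) cum 150
  x=5 (N2, w=70) cum 220  ← median
  x=6 (N4, w=60) cum 280
  x=10 (N1, w=40) cum 320
  x=10 (N3, w=45) cum 365
⇒ x* = 5
y-coordinate, sorted with cumulative weight:
  y=0 (N1, w=40) cum 40
  y=2 (N3, w=45) cum 85
  y=6 (N2, w=70) cum 155
  y=6 (N4, w=60) cum 215  ← median
  y=6 (N5, w=150) cum 365
⇒ y* = 6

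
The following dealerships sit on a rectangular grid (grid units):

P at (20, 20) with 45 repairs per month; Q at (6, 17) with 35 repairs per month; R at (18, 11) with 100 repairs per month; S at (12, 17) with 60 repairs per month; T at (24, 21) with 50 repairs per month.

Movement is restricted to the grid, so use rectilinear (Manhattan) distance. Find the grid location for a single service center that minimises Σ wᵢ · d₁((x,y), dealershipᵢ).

Manhattan distance separates: Σwᵢ(|x−xᵢ|+|y−yᵢ|) = Σwᵢ|x−xᵢ| + Σwᵢ|y−yᵢ|, so x and y are optimised independently as 1-D weighted medians.
Total weight W = 290; half = 145.
x-coordinate, sorted with cumulative weight:
  x=6 (Q, w=35) cum 35
  x=12 (S, w=60) cum 95
  x=18 (R, w=100) cum 195  ← median
  x=20 (P, w=45) cum 240
  x=24 (T, w=50) cum 290
⇒ x* = 18
y-coordinate, sorted with cumulative weight:
  y=11 (R, w=100) cum 100
  y=17 (Q, w=35) cum 135
  y=17 (S, w=60) cum 195  ← median
  y=20 (P, w=45) cum 240
  y=21 (T, w=50) cum 290
⇒ y* = 17

(18, 17)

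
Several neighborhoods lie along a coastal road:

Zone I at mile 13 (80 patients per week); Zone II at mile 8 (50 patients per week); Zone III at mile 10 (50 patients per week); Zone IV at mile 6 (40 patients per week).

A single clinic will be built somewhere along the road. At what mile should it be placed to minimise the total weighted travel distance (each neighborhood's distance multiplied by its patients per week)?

x = 10

For a sum of weighted absolute distances on a line, the optimum is the weighted median (not the mean). Total weight W = 220; half-weight = 110.
Sort by position and accumulate weight:
  mile 6 (Zone IV, w=40) → cum 40
  mile 8 (Zone II, w=50) → cum 90
  mile 10 (Zone III, w=50) → cum 140  ≥ 110 → median here
  mile 13 (Zone I, w=80) → cum 220
Optimal location: mile 10.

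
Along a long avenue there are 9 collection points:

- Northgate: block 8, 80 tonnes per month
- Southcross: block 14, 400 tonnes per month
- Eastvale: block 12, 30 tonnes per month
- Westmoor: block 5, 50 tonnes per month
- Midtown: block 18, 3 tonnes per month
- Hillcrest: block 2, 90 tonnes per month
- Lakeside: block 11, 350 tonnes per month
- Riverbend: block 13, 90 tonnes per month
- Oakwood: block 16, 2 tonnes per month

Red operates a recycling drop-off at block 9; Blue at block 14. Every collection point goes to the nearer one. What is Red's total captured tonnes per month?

570

The indifferent point is the midpoint (9+14)/2 = 11.5; collection points left of it (closer to Red at 9) go to Red, those right go to Blue.
  Hillcrest at 2 (w=90) → Red
  Westmoor at 5 (w=50) → Red
  Northgate at 8 (w=80) → Red
  Lakeside at 11 (w=350) → Red
  Eastvale at 12 (w=30) → Blue
  Riverbend at 13 (w=90) → Blue
  Southcross at 14 (w=400) → Blue
  Oakwood at 16 (w=2) → Blue
  Midtown at 18 (w=3) → Blue
Red captures 570; Blue captures 525.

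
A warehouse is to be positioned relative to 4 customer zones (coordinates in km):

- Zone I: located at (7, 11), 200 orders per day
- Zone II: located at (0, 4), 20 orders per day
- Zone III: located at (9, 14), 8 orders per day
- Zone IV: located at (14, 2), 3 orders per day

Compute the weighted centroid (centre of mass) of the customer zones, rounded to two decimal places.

The minimiser of Σwᵢ‖p−pᵢ‖² is the weighted centroid p* = (Σwᵢpᵢ)/(Σwᵢ).
Σwᵢ = 231.
Σwᵢxᵢ = 200·7 + 20·0 + 8·9 + 3·14 = 1514.
Σwᵢyᵢ = 200·11 + 20·4 + 8·14 + 3·2 = 2398.
x* = 1514/231 = 6.55, y* = 2398/231 = 10.38.

(6.55, 10.38)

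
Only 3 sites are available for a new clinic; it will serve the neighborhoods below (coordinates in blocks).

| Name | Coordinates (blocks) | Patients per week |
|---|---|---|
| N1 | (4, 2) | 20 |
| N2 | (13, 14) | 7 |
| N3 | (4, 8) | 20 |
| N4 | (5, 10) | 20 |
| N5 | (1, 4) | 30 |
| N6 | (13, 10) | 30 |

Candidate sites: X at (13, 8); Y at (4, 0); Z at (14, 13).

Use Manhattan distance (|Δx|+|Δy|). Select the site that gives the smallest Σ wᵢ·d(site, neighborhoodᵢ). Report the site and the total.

X, total 1262 blocks

Total weighted distance at each candidate:
  X (13, 8): total = 1262
  Y (4, 0): total = 1361
  Z (14, 13): total = 1754
Minimum is at X with total 1262 blocks.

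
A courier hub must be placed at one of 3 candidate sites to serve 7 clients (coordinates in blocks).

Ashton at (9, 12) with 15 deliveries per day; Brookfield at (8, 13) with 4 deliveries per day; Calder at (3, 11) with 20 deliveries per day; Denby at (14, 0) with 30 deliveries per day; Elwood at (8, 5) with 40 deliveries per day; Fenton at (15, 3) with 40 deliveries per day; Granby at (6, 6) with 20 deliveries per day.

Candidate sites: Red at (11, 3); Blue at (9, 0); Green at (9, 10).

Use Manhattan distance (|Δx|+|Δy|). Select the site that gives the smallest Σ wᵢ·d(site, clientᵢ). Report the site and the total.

Red, total 1237 blocks

Total weighted distance at each candidate:
  Red (11, 3): total = 1237
  Blue (9, 0): total = 1506
  Green (9, 10): total = 1536
Minimum is at Red with total 1237 blocks.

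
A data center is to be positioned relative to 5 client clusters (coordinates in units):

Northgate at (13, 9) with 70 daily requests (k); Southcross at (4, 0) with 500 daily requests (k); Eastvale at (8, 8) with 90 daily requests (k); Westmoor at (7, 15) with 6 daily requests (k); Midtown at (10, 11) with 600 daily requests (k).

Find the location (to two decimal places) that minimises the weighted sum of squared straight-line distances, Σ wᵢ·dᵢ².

(7.64, 6.35)

The minimiser of Σwᵢ‖p−pᵢ‖² is the weighted centroid p* = (Σwᵢpᵢ)/(Σwᵢ).
Σwᵢ = 1266.
Σwᵢxᵢ = 70·13 + 500·4 + 90·8 + 6·7 + 600·10 = 9672.
Σwᵢyᵢ = 70·9 + 500·0 + 90·8 + 6·15 + 600·11 = 8040.
x* = 9672/1266 = 7.64, y* = 8040/1266 = 6.35.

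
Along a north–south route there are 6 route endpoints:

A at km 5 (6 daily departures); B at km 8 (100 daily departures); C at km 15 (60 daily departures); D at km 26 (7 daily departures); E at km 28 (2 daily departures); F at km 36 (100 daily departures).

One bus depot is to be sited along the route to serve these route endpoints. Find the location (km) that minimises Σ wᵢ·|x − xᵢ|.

For a sum of weighted absolute distances on a line, the optimum is the weighted median (not the mean). Total weight W = 275; half-weight = 137.5.
Sort by position and accumulate weight:
  km 5 (A, w=6) → cum 6
  km 8 (B, w=100) → cum 106
  km 15 (C, w=60) → cum 166  ≥ 137.5 → median here
  km 26 (D, w=7) → cum 173
  km 28 (E, w=2) → cum 175
  km 36 (F, w=100) → cum 275
Optimal location: km 15.

x = 15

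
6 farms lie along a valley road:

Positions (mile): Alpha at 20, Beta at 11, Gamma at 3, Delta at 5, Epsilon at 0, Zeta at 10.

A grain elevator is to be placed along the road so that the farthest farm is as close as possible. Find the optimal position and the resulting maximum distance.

The 1-center on a line is the midpoint of the two extreme points: leftmost at 0, rightmost at 20.
Optimal location = (0 + 20)/2 = 10; maximum distance = (20 − 0)/2 = 10.

location 10, max distance 10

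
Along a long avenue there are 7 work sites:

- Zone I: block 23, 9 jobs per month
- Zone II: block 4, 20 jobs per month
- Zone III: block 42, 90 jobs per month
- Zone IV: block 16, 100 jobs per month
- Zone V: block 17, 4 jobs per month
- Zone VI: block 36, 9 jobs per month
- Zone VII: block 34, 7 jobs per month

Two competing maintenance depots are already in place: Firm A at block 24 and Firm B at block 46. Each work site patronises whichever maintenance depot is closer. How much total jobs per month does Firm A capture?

140

The indifferent point is the midpoint (24+46)/2 = 35; work sites left of it (closer to Firm A at 24) go to Firm A, those right go to Firm B.
  Zone II at 4 (w=20) → Firm A
  Zone IV at 16 (w=100) → Firm A
  Zone V at 17 (w=4) → Firm A
  Zone I at 23 (w=9) → Firm A
  Zone VII at 34 (w=7) → Firm A
  Zone VI at 36 (w=9) → Firm B
  Zone III at 42 (w=90) → Firm B
Firm A captures 140; Firm B captures 99.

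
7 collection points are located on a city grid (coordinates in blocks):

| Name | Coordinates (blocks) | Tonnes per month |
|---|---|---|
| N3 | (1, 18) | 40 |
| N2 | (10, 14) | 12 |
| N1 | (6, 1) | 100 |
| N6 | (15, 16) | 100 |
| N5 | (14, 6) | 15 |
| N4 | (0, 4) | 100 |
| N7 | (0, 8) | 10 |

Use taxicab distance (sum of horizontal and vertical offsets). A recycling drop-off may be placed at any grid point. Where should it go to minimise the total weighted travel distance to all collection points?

Manhattan distance separates: Σwᵢ(|x−xᵢ|+|y−yᵢ|) = Σwᵢ|x−xᵢ| + Σwᵢ|y−yᵢ|, so x and y are optimised independently as 1-D weighted medians.
Total weight W = 377; half = 188.5.
x-coordinate, sorted with cumulative weight:
  x=0 (N4, w=100) cum 100
  x=0 (N7, w=10) cum 110
  x=1 (N3, w=40) cum 150
  x=6 (N1, w=100) cum 250  ← median
  x=10 (N2, w=12) cum 262
  x=14 (N5, w=15) cum 277
  x=15 (N6, w=100) cum 377
⇒ x* = 6
y-coordinate, sorted with cumulative weight:
  y=1 (N1, w=100) cum 100
  y=4 (N4, w=100) cum 200  ← median
  y=6 (N5, w=15) cum 215
  y=8 (N7, w=10) cum 225
  y=14 (N2, w=12) cum 237
  y=16 (N6, w=100) cum 337
  y=18 (N3, w=40) cum 377
⇒ y* = 4

(6, 4)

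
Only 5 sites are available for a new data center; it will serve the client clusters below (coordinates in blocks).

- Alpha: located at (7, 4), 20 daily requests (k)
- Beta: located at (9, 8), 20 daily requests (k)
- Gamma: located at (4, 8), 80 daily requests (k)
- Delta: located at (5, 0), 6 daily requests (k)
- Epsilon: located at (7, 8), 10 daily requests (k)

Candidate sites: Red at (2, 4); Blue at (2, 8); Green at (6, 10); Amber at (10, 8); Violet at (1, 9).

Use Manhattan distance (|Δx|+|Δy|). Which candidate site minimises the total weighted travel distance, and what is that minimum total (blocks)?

Blue, total 596 blocks

Total weighted distance at each candidate:
  Red (2, 4): total = 932
  Blue (2, 8): total = 596
  Green (6, 10): total = 656
  Amber (10, 8): total = 748
  Violet (1, 9): total = 868
Minimum is at Blue with total 596 blocks.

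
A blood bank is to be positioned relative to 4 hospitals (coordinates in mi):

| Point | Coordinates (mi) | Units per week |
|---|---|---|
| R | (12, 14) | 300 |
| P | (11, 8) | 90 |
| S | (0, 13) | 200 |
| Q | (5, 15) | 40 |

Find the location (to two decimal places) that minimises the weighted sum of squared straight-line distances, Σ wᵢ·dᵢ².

(7.60, 12.89)

The minimiser of Σwᵢ‖p−pᵢ‖² is the weighted centroid p* = (Σwᵢpᵢ)/(Σwᵢ).
Σwᵢ = 630.
Σwᵢxᵢ = 300·12 + 90·11 + 200·0 + 40·5 = 4790.
Σwᵢyᵢ = 300·14 + 90·8 + 200·13 + 40·15 = 8120.
x* = 4790/630 = 7.60, y* = 8120/630 = 12.89.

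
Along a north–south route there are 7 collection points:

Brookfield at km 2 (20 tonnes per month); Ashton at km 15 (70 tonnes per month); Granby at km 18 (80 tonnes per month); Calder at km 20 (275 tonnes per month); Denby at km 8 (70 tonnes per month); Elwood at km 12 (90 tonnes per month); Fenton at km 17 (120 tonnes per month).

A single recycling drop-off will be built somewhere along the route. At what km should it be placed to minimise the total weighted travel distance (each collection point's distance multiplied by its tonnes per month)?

For a sum of weighted absolute distances on a line, the optimum is the weighted median (not the mean). Total weight W = 725; half-weight = 362.5.
Sort by position and accumulate weight:
  km 2 (Brookfield, w=20) → cum 20
  km 8 (Denby, w=70) → cum 90
  km 12 (Elwood, w=90) → cum 180
  km 15 (Ashton, w=70) → cum 250
  km 17 (Fenton, w=120) → cum 370  ≥ 362.5 → median here
  km 18 (Granby, w=80) → cum 450
  km 20 (Calder, w=275) → cum 725
Optimal location: km 17.

x = 17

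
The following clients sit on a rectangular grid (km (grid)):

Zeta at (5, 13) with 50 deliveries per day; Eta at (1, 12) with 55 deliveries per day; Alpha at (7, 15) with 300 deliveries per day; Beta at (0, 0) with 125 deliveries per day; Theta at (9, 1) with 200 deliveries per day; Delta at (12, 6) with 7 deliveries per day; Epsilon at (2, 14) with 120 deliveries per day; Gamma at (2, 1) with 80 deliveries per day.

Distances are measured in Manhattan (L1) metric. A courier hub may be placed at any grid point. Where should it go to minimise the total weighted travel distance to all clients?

Manhattan distance separates: Σwᵢ(|x−xᵢ|+|y−yᵢ|) = Σwᵢ|x−xᵢ| + Σwᵢ|y−yᵢ|, so x and y are optimised independently as 1-D weighted medians.
Total weight W = 937; half = 468.5.
x-coordinate, sorted with cumulative weight:
  x=0 (Beta, w=125) cum 125
  x=1 (Eta, w=55) cum 180
  x=2 (Epsilon, w=120) cum 300
  x=2 (Gamma, w=80) cum 380
  x=5 (Zeta, w=50) cum 430
  x=7 (Alpha, w=300) cum 730  ← median
  x=9 (Theta, w=200) cum 930
  x=12 (Delta, w=7) cum 937
⇒ x* = 7
y-coordinate, sorted with cumulative weight:
  y=0 (Beta, w=125) cum 125
  y=1 (Theta, w=200) cum 325
  y=1 (Gamma, w=80) cum 405
  y=6 (Delta, w=7) cum 412
  y=12 (Eta, w=55) cum 467
  y=13 (Zeta, w=50) cum 517  ← median
  y=14 (Epsilon, w=120) cum 637
  y=15 (Alpha, w=300) cum 937
⇒ y* = 13

(7, 13)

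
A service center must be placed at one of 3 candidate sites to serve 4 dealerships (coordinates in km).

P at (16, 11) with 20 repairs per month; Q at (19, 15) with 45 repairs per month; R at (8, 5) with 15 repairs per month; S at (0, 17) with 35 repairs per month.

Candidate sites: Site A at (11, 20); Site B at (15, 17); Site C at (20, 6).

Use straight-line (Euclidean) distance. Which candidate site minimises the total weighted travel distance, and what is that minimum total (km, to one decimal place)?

Total weighted distance at each candidate:
  Site A (11, 20): total = 1259.0
  Site B (15, 17): total = 1056.3
  Site C (20, 6): total = 1515.1
Minimum is at Site B with total 1056.3 km.

Site B, total 1056.3 km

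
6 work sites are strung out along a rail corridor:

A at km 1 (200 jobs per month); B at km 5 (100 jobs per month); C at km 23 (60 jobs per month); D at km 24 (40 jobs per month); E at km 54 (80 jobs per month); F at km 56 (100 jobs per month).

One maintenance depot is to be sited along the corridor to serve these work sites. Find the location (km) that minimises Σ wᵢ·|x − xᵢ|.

x = 5

For a sum of weighted absolute distances on a line, the optimum is the weighted median (not the mean). Total weight W = 580; half-weight = 290.
Sort by position and accumulate weight:
  km 1 (A, w=200) → cum 200
  km 5 (B, w=100) → cum 300  ≥ 290 → median here
  km 23 (C, w=60) → cum 360
  km 24 (D, w=40) → cum 400
  km 54 (E, w=80) → cum 480
  km 56 (F, w=100) → cum 580
Optimal location: km 5.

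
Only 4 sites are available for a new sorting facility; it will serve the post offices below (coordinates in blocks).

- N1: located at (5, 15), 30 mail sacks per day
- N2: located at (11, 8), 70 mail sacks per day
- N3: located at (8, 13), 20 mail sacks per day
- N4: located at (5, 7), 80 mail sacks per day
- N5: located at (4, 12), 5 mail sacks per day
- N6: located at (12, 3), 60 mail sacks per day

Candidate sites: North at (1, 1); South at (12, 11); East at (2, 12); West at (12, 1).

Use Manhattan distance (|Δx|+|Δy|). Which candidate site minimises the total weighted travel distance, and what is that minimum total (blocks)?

Total weighted distance at each candidate:
  North (1, 1): total = 3760
  South (12, 11): total = 2135
  East (2, 12): total = 3020
  West (12, 1): total = 2765
Minimum is at South with total 2135 blocks.

South, total 2135 blocks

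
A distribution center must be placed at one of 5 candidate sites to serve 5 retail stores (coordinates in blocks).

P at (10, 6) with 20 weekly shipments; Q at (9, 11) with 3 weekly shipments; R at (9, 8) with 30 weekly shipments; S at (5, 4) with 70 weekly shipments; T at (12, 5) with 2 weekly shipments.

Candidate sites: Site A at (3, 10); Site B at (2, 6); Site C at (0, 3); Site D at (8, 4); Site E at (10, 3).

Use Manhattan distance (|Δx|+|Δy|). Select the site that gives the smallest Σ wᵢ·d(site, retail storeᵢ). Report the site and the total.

Site D, total 474 blocks

Total weighted distance at each candidate:
  Site A (3, 10): total = 1069
  Site B (2, 6): total = 838
  Site C (0, 3): total = 1179
  Site D (8, 4): total = 474
  Site E (10, 3): total = 695
Minimum is at Site D with total 474 blocks.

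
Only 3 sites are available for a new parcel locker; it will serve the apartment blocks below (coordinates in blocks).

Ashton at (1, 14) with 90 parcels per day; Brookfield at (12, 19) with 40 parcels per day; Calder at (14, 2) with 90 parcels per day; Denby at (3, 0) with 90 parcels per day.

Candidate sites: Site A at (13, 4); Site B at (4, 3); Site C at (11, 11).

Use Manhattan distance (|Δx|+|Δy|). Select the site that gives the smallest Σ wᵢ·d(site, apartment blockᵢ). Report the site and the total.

Total weighted distance at each candidate:
  Site A (13, 4): total = 4150
  Site B (4, 3): total = 3570
  Site C (11, 11): total = 4320
Minimum is at Site B with total 3570 blocks.

Site B, total 3570 blocks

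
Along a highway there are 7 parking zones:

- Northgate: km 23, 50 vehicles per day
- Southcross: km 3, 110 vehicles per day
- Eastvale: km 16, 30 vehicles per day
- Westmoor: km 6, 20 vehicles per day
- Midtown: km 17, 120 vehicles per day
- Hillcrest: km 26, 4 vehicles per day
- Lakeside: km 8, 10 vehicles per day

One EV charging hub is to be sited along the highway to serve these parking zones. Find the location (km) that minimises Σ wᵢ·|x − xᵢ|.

For a sum of weighted absolute distances on a line, the optimum is the weighted median (not the mean). Total weight W = 344; half-weight = 172.
Sort by position and accumulate weight:
  km 3 (Southcross, w=110) → cum 110
  km 6 (Westmoor, w=20) → cum 130
  km 8 (Lakeside, w=10) → cum 140
  km 16 (Eastvale, w=30) → cum 170
  km 17 (Midtown, w=120) → cum 290  ≥ 172 → median here
  km 23 (Northgate, w=50) → cum 340
  km 26 (Hillcrest, w=4) → cum 344
Optimal location: km 17.

x = 17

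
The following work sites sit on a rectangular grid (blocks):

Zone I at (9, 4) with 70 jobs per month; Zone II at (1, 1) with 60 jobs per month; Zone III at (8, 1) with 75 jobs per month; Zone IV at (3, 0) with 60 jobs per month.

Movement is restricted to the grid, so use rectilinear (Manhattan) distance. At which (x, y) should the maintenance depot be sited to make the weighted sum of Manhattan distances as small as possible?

(8, 1)

Manhattan distance separates: Σwᵢ(|x−xᵢ|+|y−yᵢ|) = Σwᵢ|x−xᵢ| + Σwᵢ|y−yᵢ|, so x and y are optimised independently as 1-D weighted medians.
Total weight W = 265; half = 132.5.
x-coordinate, sorted with cumulative weight:
  x=1 (Zone II, w=60) cum 60
  x=3 (Zone IV, w=60) cum 120
  x=8 (Zone III, w=75) cum 195  ← median
  x=9 (Zone I, w=70) cum 265
⇒ x* = 8
y-coordinate, sorted with cumulative weight:
  y=0 (Zone IV, w=60) cum 60
  y=1 (Zone II, w=60) cum 120
  y=1 (Zone III, w=75) cum 195  ← median
  y=4 (Zone I, w=70) cum 265
⇒ y* = 1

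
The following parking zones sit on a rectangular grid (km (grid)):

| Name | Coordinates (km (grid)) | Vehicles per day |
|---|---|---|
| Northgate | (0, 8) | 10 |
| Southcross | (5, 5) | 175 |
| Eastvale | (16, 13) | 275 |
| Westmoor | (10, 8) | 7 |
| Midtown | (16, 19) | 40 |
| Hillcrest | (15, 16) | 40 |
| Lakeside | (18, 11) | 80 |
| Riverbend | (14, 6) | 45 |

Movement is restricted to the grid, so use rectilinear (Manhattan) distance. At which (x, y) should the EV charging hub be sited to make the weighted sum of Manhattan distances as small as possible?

(16, 13)

Manhattan distance separates: Σwᵢ(|x−xᵢ|+|y−yᵢ|) = Σwᵢ|x−xᵢ| + Σwᵢ|y−yᵢ|, so x and y are optimised independently as 1-D weighted medians.
Total weight W = 672; half = 336.
x-coordinate, sorted with cumulative weight:
  x=0 (Northgate, w=10) cum 10
  x=5 (Southcross, w=175) cum 185
  x=10 (Westmoor, w=7) cum 192
  x=14 (Riverbend, w=45) cum 237
  x=15 (Hillcrest, w=40) cum 277
  x=16 (Eastvale, w=275) cum 552  ← median
  x=16 (Midtown, w=40) cum 592
  x=18 (Lakeside, w=80) cum 672
⇒ x* = 16
y-coordinate, sorted with cumulative weight:
  y=5 (Southcross, w=175) cum 175
  y=6 (Riverbend, w=45) cum 220
  y=8 (Northgate, w=10) cum 230
  y=8 (Westmoor, w=7) cum 237
  y=11 (Lakeside, w=80) cum 317
  y=13 (Eastvale, w=275) cum 592  ← median
  y=16 (Hillcrest, w=40) cum 632
  y=19 (Midtown, w=40) cum 672
⇒ y* = 13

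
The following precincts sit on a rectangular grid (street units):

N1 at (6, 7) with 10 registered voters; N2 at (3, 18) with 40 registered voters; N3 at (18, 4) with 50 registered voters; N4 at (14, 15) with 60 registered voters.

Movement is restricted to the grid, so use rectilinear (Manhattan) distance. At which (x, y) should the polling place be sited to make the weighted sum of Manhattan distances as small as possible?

Manhattan distance separates: Σwᵢ(|x−xᵢ|+|y−yᵢ|) = Σwᵢ|x−xᵢ| + Σwᵢ|y−yᵢ|, so x and y are optimised independently as 1-D weighted medians.
Total weight W = 160; half = 80.
x-coordinate, sorted with cumulative weight:
  x=3 (N2, w=40) cum 40
  x=6 (N1, w=10) cum 50
  x=14 (N4, w=60) cum 110  ← median
  x=18 (N3, w=50) cum 160
⇒ x* = 14
y-coordinate, sorted with cumulative weight:
  y=4 (N3, w=50) cum 50
  y=7 (N1, w=10) cum 60
  y=15 (N4, w=60) cum 120  ← median
  y=18 (N2, w=40) cum 160
⇒ y* = 15

(14, 15)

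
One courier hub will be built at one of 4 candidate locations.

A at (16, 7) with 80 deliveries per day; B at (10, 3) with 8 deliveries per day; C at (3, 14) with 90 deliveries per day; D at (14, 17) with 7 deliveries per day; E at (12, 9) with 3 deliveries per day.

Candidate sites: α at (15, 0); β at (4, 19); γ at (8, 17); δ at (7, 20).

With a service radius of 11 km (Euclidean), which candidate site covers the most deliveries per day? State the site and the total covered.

γ, covering 100

Coverage radius r = 11 km; a point is covered iff (Δx)²+(Δy)² ≤ 11² = 121.
  α (15, 0): covers {A, B, E} → 91
  β (4, 19): covers {C, D} → 97
  γ (8, 17): covers {C, D, E} → 100
  δ (7, 20): covers {C, D} → 97
Maximum coverage at γ: 100 deliveries per day.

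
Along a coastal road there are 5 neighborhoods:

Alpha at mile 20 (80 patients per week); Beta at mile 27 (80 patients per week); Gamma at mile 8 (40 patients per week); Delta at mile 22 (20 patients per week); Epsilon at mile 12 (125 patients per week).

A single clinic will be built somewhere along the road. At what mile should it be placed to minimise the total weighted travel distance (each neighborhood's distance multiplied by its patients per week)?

x = 20

For a sum of weighted absolute distances on a line, the optimum is the weighted median (not the mean). Total weight W = 345; half-weight = 172.5.
Sort by position and accumulate weight:
  mile 8 (Gamma, w=40) → cum 40
  mile 12 (Epsilon, w=125) → cum 165
  mile 20 (Alpha, w=80) → cum 245  ≥ 172.5 → median here
  mile 22 (Delta, w=20) → cum 265
  mile 27 (Beta, w=80) → cum 345
Optimal location: mile 20.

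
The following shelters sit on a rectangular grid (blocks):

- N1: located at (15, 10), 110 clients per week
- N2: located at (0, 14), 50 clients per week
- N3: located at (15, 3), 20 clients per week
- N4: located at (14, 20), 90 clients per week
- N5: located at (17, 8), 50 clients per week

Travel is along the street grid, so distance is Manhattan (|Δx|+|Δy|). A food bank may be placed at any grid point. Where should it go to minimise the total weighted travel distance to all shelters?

Manhattan distance separates: Σwᵢ(|x−xᵢ|+|y−yᵢ|) = Σwᵢ|x−xᵢ| + Σwᵢ|y−yᵢ|, so x and y are optimised independently as 1-D weighted medians.
Total weight W = 320; half = 160.
x-coordinate, sorted with cumulative weight:
  x=0 (N2, w=50) cum 50
  x=14 (N4, w=90) cum 140
  x=15 (N1, w=110) cum 250  ← median
  x=15 (N3, w=20) cum 270
  x=17 (N5, w=50) cum 320
⇒ x* = 15
y-coordinate, sorted with cumulative weight:
  y=3 (N3, w=20) cum 20
  y=8 (N5, w=50) cum 70
  y=10 (N1, w=110) cum 180  ← median
  y=14 (N2, w=50) cum 230
  y=20 (N4, w=90) cum 320
⇒ y* = 10

(15, 10)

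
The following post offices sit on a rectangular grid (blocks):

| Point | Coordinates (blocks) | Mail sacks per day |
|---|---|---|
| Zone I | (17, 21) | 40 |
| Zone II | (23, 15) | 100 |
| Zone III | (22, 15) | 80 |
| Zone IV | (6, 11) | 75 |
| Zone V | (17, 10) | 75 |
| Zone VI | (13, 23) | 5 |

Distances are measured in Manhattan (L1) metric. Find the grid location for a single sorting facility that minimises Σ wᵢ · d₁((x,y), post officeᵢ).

(17, 15)

Manhattan distance separates: Σwᵢ(|x−xᵢ|+|y−yᵢ|) = Σwᵢ|x−xᵢ| + Σwᵢ|y−yᵢ|, so x and y are optimised independently as 1-D weighted medians.
Total weight W = 375; half = 187.5.
x-coordinate, sorted with cumulative weight:
  x=6 (Zone IV, w=75) cum 75
  x=13 (Zone VI, w=5) cum 80
  x=17 (Zone I, w=40) cum 120
  x=17 (Zone V, w=75) cum 195  ← median
  x=22 (Zone III, w=80) cum 275
  x=23 (Zone II, w=100) cum 375
⇒ x* = 17
y-coordinate, sorted with cumulative weight:
  y=10 (Zone V, w=75) cum 75
  y=11 (Zone IV, w=75) cum 150
  y=15 (Zone II, w=100) cum 250  ← median
  y=15 (Zone III, w=80) cum 330
  y=21 (Zone I, w=40) cum 370
  y=23 (Zone VI, w=5) cum 375
⇒ y* = 15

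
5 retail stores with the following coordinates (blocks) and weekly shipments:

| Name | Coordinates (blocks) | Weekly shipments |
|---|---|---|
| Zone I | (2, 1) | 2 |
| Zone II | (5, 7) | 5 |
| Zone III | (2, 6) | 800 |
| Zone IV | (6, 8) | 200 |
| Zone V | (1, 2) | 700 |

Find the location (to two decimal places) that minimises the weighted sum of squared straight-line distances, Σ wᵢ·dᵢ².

(2.07, 4.59)

The minimiser of Σwᵢ‖p−pᵢ‖² is the weighted centroid p* = (Σwᵢpᵢ)/(Σwᵢ).
Σwᵢ = 1707.
Σwᵢxᵢ = 2·2 + 5·5 + 800·2 + 200·6 + 700·1 = 3529.
Σwᵢyᵢ = 2·1 + 5·7 + 800·6 + 200·8 + 700·2 = 7837.
x* = 3529/1707 = 2.07, y* = 7837/1707 = 4.59.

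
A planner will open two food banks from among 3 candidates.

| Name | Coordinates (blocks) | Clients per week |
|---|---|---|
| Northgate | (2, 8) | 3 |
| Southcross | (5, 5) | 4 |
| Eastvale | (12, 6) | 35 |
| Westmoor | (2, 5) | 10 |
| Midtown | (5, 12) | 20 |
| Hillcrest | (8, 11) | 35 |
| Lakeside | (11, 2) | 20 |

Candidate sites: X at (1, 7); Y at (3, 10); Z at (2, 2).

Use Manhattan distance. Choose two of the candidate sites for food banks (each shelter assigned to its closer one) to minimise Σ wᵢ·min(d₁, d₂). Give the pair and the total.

Evaluate every pair (each demand assigned to the nearer of the two):
  {Y, Z}: total = 988
  {X, Y}: total = 1070
  {X, Z}: total = 1225
Best pair: {Y, Z} with total 988.

{Y, Z}, total 988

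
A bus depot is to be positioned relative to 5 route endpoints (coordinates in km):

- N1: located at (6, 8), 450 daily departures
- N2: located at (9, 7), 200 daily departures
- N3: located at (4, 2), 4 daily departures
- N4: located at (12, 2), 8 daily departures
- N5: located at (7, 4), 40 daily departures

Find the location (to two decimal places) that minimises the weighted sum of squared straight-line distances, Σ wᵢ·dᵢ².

(6.97, 7.38)

The minimiser of Σwᵢ‖p−pᵢ‖² is the weighted centroid p* = (Σwᵢpᵢ)/(Σwᵢ).
Σwᵢ = 702.
Σwᵢxᵢ = 450·6 + 200·9 + 4·4 + 8·12 + 40·7 = 4892.
Σwᵢyᵢ = 450·8 + 200·7 + 4·2 + 8·2 + 40·4 = 5184.
x* = 4892/702 = 6.97, y* = 5184/702 = 7.38.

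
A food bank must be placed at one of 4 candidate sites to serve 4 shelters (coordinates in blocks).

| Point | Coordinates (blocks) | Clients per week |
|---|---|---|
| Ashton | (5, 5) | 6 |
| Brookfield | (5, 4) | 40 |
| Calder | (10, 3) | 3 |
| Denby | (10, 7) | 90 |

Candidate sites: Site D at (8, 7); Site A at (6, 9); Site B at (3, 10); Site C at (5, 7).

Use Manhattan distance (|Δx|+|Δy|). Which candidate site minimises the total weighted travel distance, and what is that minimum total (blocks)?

Site D, total 468 blocks

Total weighted distance at each candidate:
  Site D (8, 7): total = 468
  Site A (6, 9): total = 840
  Site B (3, 10): total = 1304
  Site C (5, 7): total = 609
Minimum is at Site D with total 468 blocks.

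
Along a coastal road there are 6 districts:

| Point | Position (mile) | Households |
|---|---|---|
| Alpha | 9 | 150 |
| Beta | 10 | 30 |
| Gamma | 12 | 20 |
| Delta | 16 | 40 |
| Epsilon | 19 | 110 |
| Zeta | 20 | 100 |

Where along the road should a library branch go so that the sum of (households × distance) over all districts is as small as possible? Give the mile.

x = 16

For a sum of weighted absolute distances on a line, the optimum is the weighted median (not the mean). Total weight W = 450; half-weight = 225.
Sort by position and accumulate weight:
  mile 9 (Alpha, w=150) → cum 150
  mile 10 (Beta, w=30) → cum 180
  mile 12 (Gamma, w=20) → cum 200
  mile 16 (Delta, w=40) → cum 240  ≥ 225 → median here
  mile 19 (Epsilon, w=110) → cum 350
  mile 20 (Zeta, w=100) → cum 450
Optimal location: mile 16.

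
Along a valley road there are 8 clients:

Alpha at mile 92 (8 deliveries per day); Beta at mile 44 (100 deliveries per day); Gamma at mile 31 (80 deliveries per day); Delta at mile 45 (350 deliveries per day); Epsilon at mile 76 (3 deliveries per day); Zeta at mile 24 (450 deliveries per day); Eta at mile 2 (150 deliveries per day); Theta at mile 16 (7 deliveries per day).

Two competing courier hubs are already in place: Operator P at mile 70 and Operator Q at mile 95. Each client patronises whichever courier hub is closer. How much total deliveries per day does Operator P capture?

The indifferent point is the midpoint (70+95)/2 = 82.5; clients left of it (closer to Operator P at 70) go to Operator P, those right go to Operator Q.
  Eta at 2 (w=150) → Operator P
  Theta at 16 (w=7) → Operator P
  Zeta at 24 (w=450) → Operator P
  Gamma at 31 (w=80) → Operator P
  Beta at 44 (w=100) → Operator P
  Delta at 45 (w=350) → Operator P
  Epsilon at 76 (w=3) → Operator P
  Alpha at 92 (w=8) → Operator Q
Operator P captures 1140; Operator Q captures 8.

1140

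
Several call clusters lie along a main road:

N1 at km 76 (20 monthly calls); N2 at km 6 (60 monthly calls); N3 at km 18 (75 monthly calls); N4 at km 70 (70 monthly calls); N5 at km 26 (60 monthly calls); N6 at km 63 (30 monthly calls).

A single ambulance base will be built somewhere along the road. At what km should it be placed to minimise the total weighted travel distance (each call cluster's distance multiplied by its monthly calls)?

x = 26

For a sum of weighted absolute distances on a line, the optimum is the weighted median (not the mean). Total weight W = 315; half-weight = 157.5.
Sort by position and accumulate weight:
  km 6 (N2, w=60) → cum 60
  km 18 (N3, w=75) → cum 135
  km 26 (N5, w=60) → cum 195  ≥ 157.5 → median here
  km 63 (N6, w=30) → cum 225
  km 70 (N4, w=70) → cum 295
  km 76 (N1, w=20) → cum 315
Optimal location: km 26.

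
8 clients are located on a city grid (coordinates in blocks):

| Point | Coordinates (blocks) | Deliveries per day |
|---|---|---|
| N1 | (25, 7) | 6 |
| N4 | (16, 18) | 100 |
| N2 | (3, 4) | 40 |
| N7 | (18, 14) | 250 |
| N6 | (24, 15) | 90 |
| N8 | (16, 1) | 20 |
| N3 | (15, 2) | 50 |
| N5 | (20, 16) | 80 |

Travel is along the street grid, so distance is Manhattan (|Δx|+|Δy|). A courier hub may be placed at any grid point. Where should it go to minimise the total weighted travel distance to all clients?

Manhattan distance separates: Σwᵢ(|x−xᵢ|+|y−yᵢ|) = Σwᵢ|x−xᵢ| + Σwᵢ|y−yᵢ|, so x and y are optimised independently as 1-D weighted medians.
Total weight W = 636; half = 318.
x-coordinate, sorted with cumulative weight:
  x=3 (N2, w=40) cum 40
  x=15 (N3, w=50) cum 90
  x=16 (N4, w=100) cum 190
  x=16 (N8, w=20) cum 210
  x=18 (N7, w=250) cum 460  ← median
  x=20 (N5, w=80) cum 540
  x=24 (N6, w=90) cum 630
  x=25 (N1, w=6) cum 636
⇒ x* = 18
y-coordinate, sorted with cumulative weight:
  y=1 (N8, w=20) cum 20
  y=2 (N3, w=50) cum 70
  y=4 (N2, w=40) cum 110
  y=7 (N1, w=6) cum 116
  y=14 (N7, w=250) cum 366  ← median
  y=15 (N6, w=90) cum 456
  y=16 (N5, w=80) cum 536
  y=18 (N4, w=100) cum 636
⇒ y* = 14

(18, 14)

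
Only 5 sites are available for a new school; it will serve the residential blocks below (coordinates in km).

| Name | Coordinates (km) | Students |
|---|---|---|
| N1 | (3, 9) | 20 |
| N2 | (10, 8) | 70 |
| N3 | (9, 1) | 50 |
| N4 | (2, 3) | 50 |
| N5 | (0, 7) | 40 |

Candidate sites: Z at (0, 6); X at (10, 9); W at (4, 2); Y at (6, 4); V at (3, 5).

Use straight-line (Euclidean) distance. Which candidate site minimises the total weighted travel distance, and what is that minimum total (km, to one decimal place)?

Total weighted distance at each candidate:
  Z (0, 6): total = 1533.8
  X (10, 9): total = 1521.0
  W (4, 2): total = 1358.3
  Y (6, 4): total = 1199.2
  V (3, 5): total = 1229.7
Minimum is at Y with total 1199.2 km.

Y, total 1199.2 km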